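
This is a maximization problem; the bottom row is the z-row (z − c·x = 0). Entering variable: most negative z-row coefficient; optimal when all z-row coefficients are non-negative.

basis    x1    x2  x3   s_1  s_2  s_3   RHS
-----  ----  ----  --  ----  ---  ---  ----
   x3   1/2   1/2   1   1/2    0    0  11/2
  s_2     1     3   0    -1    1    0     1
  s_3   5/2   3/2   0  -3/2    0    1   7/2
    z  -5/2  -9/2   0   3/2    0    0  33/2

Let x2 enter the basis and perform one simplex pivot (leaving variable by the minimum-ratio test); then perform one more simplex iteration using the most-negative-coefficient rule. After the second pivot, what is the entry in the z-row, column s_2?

Ratio test on column x2 — row 1: (11/2)/(1/2) = 11; row 2: 1/3 = 1/3; row 3: (7/2)/(3/2) = 7/3. Minimum is 1/3 at row 2 (s_2 leaves); pivot element 3.
Divide row 2 by 3; eliminate column x2 from the other rows.
Second iteration: most negative z-row entry is -1 in column x1, so x1 enters.
Ratio test on column x1 — row 1: (16/3)/(1/3) = 16; row 2: (1/3)/(1/3) = 1; row 3: 3/2 = 3/2. Minimum is 1 at row 2 (x2 leaves); pivot element 1/3.
Divide row 2 by 1/3; eliminate column x1 from the other rows.
After both pivots, the entry at the z-row, column s_2 is 5/2.

5/2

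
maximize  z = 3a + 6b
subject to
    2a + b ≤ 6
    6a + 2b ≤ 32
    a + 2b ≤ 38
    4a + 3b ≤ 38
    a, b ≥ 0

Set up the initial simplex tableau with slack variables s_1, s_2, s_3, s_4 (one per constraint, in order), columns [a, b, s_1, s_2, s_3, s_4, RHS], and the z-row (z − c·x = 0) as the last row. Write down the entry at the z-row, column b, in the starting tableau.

The z-row carries the negated objective coefficients: the b entry is -6.

-6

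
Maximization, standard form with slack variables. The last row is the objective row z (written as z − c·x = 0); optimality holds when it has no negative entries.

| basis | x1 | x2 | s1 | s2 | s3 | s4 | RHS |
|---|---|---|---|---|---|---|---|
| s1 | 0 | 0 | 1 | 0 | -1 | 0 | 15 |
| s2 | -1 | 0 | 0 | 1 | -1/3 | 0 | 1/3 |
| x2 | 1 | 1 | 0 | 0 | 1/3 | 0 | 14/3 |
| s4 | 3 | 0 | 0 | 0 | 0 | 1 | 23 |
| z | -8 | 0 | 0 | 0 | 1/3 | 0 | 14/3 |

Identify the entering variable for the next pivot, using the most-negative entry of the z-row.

x1

Negative z-row entries: x1: -8.
The most negative is -8 in column x1, so x1 enters.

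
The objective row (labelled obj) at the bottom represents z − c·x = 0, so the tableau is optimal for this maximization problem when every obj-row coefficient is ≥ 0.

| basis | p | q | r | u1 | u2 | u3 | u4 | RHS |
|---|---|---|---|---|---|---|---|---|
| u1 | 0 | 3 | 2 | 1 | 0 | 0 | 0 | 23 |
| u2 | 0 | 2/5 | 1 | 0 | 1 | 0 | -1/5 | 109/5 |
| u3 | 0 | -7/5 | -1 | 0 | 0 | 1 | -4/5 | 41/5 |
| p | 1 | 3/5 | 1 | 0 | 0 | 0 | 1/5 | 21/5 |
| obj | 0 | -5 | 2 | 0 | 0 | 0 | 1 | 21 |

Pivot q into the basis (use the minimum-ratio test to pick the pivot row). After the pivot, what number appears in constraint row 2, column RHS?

Ratio test on column q — row 1: 23/3 = 23/3; row 2: (109/5)/(2/5) = 109/2; row 3: entry -7/5 ≤ 0; row 4: (21/5)/(3/5) = 7. Minimum is 7 at row 4 (p leaves); pivot element 3/5.
Divide row 4 by 3/5; eliminate column q from the other rows.
Row 2 update in column RHS: 109/5 − (2/5)·7 = 19.

19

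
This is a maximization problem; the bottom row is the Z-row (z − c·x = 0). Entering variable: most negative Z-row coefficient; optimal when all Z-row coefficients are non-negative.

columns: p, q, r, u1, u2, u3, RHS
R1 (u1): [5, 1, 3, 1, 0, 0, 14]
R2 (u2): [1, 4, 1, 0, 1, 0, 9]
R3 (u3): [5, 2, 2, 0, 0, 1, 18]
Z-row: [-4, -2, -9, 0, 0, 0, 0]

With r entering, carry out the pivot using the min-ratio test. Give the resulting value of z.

Ratio test on column r — row 1: 14/3 = 14/3; row 2: 9/1 = 9; row 3: 18/2 = 9. Minimum is 14/3 at row 1 (u1 leaves); pivot element 3.
Pivot on row 1; the Z-row RHS becomes 0 − (-9)·(14/3) = 42.

42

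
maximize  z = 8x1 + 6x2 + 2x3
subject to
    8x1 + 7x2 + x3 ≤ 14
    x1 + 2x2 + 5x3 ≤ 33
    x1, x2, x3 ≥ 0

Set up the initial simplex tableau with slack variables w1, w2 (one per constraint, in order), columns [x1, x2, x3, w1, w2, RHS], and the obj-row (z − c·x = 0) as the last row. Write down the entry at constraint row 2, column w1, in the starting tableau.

0

Slack w1 belongs to constraint 1; its column is the unit vector e_1, so the entry in row 2 is 0.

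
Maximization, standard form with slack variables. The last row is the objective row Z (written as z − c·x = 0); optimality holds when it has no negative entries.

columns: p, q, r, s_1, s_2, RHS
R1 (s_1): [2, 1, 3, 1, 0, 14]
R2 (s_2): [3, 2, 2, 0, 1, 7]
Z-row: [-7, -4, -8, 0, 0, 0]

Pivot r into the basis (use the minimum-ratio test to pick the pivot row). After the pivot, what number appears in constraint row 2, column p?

3/2

Ratio test on column r — row 1: 14/3 = 14/3; row 2: 7/2 = 7/2. Minimum is 7/2 at row 2 (s_2 leaves); pivot element 2.
Divide row 2 by 2; eliminate column r from the other rows.
In the new row 2, the p entry is the old entry divided by the pivot: 3/2 = 3/2.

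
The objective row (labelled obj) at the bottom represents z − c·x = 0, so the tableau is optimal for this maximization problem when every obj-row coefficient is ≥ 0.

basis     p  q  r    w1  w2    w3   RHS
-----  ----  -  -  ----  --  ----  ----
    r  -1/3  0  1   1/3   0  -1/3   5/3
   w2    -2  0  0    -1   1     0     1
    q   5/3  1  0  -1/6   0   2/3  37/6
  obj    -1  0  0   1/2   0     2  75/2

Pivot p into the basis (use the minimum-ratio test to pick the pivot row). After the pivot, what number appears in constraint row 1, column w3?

Ratio test on column p — row 1: entry -1/3 ≤ 0; row 2: entry -2 ≤ 0; row 3: (37/6)/(5/3) = 37/10. Minimum is 37/10 at row 3 (q leaves); pivot element 5/3.
Divide row 3 by 5/3; eliminate column p from the other rows.
Row 1 update in column w3: -1/3 − (-1/3)·(2/5) = -1/5.

-1/5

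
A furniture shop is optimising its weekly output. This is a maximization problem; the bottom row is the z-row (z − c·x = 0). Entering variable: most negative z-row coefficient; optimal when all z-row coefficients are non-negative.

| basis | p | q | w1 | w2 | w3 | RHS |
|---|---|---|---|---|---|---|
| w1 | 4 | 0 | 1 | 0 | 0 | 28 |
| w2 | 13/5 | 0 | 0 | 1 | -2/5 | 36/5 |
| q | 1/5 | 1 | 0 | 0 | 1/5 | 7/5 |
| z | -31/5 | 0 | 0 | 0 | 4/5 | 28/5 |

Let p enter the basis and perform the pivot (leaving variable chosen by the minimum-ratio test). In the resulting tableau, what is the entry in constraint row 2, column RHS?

36/13

Ratio test on column p — row 1: 28/4 = 7; row 2: (36/5)/(13/5) = 36/13; row 3: (7/5)/(1/5) = 7. Minimum is 36/13 at row 2 (w2 leaves); pivot element 13/5.
Divide row 2 by 13/5; eliminate column p from the other rows.
In the new row 2, the RHS entry is the old entry divided by the pivot: (36/5)/(13/5) = 36/13.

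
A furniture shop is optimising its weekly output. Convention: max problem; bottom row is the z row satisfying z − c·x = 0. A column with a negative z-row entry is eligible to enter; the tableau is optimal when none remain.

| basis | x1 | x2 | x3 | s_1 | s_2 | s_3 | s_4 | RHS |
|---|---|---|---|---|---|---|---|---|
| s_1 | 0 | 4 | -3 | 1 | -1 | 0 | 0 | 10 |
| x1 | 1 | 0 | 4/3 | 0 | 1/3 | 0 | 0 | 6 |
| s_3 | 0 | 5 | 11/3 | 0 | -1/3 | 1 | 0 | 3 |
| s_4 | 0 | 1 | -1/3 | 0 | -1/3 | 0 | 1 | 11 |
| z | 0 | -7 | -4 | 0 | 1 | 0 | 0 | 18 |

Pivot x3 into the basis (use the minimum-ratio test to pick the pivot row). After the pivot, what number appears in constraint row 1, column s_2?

-14/11

Ratio test on column x3 — row 1: entry -3 ≤ 0; row 2: 6/(4/3) = 9/2; row 3: 3/(11/3) = 9/11; row 4: entry -1/3 ≤ 0. Minimum is 9/11 at row 3 (s_3 leaves); pivot element 11/3.
Divide row 3 by 11/3; eliminate column x3 from the other rows.
Row 1 update in column s_2: -1 − (-3)·(-1/11) = -14/11.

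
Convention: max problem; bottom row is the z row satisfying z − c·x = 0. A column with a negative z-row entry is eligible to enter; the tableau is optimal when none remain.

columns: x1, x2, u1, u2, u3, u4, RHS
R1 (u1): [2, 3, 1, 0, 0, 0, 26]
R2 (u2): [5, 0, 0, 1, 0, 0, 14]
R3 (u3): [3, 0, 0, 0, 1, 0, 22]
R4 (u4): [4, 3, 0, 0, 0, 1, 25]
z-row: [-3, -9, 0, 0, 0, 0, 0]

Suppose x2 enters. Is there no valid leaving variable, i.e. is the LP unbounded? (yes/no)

Column x2 has positive entries in row(s) 1, 4, so the ratio test bounds it — not unbounded.

no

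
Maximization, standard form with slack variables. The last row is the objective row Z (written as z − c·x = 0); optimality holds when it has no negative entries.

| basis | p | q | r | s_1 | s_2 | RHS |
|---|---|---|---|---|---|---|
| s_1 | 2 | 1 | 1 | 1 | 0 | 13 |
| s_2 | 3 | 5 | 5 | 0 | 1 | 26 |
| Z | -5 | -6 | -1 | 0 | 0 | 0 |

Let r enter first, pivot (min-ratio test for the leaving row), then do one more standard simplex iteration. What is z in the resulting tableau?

156/5

Ratio test on column r — row 1: 13/1 = 13; row 2: 26/5 = 26/5. Minimum is 26/5 at row 2 (s_2 leaves); pivot element 5.
Pivot on row 2; the Z-row RHS becomes 0 − (-1)·(26/5) = 26/5.
Next entering variable (most negative Z-row entry -5): q.
Ratio test on column q — row 1: entry 0 ≤ 0; row 2: (26/5)/1 = 26/5. Minimum is 26/5 at row 2 (r leaves); pivot element 1.
After the second pivot the Z-row RHS is 26/5 − (-5)·(26/5) = 156/5.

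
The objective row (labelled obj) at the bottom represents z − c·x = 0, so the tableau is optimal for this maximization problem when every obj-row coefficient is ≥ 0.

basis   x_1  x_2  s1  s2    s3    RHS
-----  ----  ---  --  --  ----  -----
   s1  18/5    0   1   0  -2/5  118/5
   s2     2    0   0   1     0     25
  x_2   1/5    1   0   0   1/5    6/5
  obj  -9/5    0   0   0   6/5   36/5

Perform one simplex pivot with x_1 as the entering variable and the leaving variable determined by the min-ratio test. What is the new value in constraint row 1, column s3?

-4

Ratio test on column x_1 — row 1: (118/5)/(18/5) = 59/9; row 2: 25/2 = 25/2; row 3: (6/5)/(1/5) = 6. Minimum is 6 at row 3 (x_2 leaves); pivot element 1/5.
Divide row 3 by 1/5; eliminate column x_1 from the other rows.
Row 1 update in column s3: -2/5 − (18/5)·1 = -4.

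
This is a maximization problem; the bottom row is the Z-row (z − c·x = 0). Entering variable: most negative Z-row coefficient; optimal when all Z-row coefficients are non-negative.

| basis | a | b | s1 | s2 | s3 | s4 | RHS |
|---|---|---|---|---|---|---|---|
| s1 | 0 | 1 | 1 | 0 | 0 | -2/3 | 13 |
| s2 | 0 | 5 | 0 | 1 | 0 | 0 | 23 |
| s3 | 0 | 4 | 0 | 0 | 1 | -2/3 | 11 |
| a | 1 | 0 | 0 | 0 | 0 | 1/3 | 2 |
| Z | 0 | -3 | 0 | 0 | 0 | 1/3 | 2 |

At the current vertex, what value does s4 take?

s4 is not in the basis, so in the current basic feasible solution s4 = 0.

0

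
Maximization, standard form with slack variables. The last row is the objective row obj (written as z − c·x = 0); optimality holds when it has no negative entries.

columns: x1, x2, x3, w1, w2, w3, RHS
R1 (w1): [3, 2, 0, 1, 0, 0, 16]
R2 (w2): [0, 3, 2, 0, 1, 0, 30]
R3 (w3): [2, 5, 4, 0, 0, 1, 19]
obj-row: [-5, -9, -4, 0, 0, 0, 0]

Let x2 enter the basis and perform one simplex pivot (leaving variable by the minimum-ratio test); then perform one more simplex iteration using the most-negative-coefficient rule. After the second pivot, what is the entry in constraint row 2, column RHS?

Ratio test on column x2 — row 1: 16/2 = 8; row 2: 30/3 = 10; row 3: 19/5 = 19/5. Minimum is 19/5 at row 3 (w3 leaves); pivot element 5.
Divide row 3 by 5; eliminate column x2 from the other rows.
Second iteration: most negative obj-row entry is -7/5 in column x1, so x1 enters.
Ratio test on column x1 — row 1: (42/5)/(11/5) = 42/11; row 2: entry -6/5 ≤ 0; row 3: (19/5)/(2/5) = 19/2. Minimum is 42/11 at row 1 (w1 leaves); pivot element 11/5.
Divide row 1 by 11/5; eliminate column x1 from the other rows.
After both pivots, the entry at constraint row 2, column RHS is 255/11.

255/11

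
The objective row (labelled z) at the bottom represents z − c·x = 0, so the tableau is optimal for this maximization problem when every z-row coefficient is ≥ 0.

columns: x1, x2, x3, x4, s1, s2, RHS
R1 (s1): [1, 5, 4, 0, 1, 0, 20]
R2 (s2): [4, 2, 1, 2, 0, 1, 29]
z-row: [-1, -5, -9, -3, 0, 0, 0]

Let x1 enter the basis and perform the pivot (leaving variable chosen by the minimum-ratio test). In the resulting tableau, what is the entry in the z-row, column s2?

1/4

Ratio test on column x1 — row 1: 20/1 = 20; row 2: 29/4 = 29/4. Minimum is 29/4 at row 2 (s2 leaves); pivot element 4.
Divide row 2 by 4; eliminate column x1 from the other rows.
z-row update in column s2: 0 − (-1)·(1/4) = 1/4.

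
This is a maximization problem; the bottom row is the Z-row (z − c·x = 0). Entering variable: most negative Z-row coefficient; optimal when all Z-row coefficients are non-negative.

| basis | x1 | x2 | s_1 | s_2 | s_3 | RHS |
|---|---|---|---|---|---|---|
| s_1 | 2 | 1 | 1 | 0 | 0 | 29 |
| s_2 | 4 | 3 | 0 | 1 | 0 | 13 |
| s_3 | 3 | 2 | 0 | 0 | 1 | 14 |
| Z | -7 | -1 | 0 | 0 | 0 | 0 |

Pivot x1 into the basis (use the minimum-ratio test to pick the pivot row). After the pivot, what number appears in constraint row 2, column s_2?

1/4

Ratio test on column x1 — row 1: 29/2 = 29/2; row 2: 13/4 = 13/4; row 3: 14/3 = 14/3. Minimum is 13/4 at row 2 (s_2 leaves); pivot element 4.
Divide row 2 by 4; eliminate column x1 from the other rows.
In the new row 2, the s_2 entry is the old entry divided by the pivot: 1/4 = 1/4.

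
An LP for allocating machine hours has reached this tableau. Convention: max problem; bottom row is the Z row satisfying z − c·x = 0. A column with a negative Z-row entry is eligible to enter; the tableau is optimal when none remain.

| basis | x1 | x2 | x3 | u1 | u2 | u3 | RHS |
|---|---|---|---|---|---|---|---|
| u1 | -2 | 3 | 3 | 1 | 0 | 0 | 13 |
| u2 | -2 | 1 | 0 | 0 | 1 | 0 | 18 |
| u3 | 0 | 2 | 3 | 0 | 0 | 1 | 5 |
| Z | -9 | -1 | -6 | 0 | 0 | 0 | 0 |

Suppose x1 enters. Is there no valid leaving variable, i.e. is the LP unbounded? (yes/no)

Every constraint-row entry in column x1 is ≤ 0, so increasing x1 is unbounded.

yes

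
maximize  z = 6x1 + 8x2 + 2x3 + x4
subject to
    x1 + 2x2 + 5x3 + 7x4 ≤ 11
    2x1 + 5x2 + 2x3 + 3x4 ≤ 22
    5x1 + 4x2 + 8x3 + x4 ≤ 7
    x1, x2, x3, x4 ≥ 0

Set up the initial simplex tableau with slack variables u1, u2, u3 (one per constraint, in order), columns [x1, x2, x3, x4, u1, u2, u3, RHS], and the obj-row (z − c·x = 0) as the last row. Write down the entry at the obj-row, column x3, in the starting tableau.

The obj-row carries the negated objective coefficients: the x3 entry is -2.

-2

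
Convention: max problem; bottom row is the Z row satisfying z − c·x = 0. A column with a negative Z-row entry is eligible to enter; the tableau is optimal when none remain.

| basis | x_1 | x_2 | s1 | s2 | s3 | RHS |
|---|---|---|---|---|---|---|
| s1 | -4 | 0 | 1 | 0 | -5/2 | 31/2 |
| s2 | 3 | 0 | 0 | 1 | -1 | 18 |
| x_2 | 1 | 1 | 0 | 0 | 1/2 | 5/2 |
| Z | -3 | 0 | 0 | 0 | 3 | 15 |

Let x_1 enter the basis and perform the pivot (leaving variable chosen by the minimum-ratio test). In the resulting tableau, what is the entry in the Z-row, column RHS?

Ratio test on column x_1 — row 1: entry -4 ≤ 0; row 2: 18/3 = 6; row 3: (5/2)/1 = 5/2. Minimum is 5/2 at row 3 (x_2 leaves); pivot element 1.
Divide row 3 by 1; eliminate column x_1 from the other rows.
Z-row update in column RHS: 15 − (-3)·(5/2) = 45/2.

45/2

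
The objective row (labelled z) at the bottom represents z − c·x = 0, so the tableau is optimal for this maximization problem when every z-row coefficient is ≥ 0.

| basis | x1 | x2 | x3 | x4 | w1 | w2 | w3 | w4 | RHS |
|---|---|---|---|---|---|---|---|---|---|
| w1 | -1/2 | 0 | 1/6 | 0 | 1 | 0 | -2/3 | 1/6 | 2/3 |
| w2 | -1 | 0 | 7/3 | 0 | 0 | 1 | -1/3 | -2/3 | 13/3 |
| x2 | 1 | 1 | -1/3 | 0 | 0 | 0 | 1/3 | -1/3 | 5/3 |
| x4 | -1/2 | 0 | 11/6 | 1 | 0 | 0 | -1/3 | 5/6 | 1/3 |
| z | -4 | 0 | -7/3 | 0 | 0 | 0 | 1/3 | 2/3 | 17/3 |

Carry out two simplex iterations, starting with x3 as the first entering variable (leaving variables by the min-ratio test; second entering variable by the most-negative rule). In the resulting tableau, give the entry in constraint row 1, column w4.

Ratio test on column x3 — row 1: (2/3)/(1/6) = 4; row 2: (13/3)/(7/3) = 13/7; row 3: entry -1/3 ≤ 0; row 4: (1/3)/(11/6) = 2/11. Minimum is 2/11 at row 4 (x4 leaves); pivot element 11/6.
Divide row 4 by 11/6; eliminate column x3 from the other rows.
Second iteration: most negative z-row entry is -51/11 in column x1, so x1 enters.
Ratio test on column x1 — row 1: entry -5/11 ≤ 0; row 2: entry -4/11 ≤ 0; row 3: (19/11)/(10/11) = 19/10; row 4: entry -3/11 ≤ 0. Minimum is 19/10 at row 3 (x2 leaves); pivot element 10/11.
Divide row 3 by 10/11; eliminate column x1 from the other rows.
After both pivots, the entry at constraint row 1, column w4 is 0.

0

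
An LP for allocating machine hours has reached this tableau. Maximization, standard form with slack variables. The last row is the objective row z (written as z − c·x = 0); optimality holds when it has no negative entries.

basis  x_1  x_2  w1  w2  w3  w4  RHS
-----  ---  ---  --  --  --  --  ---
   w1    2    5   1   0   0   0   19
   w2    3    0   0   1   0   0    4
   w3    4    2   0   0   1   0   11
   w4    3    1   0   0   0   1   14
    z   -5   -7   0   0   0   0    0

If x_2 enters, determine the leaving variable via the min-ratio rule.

Column x_2 entries and ratios — w1: 19/5 = 19/5; w2: 0 ≤ 0, skip; w3: 11/2 = 11/2; w4: 14/1 = 14.
Smallest ratio is 19/5 in the row of w1, so w1 leaves.

w1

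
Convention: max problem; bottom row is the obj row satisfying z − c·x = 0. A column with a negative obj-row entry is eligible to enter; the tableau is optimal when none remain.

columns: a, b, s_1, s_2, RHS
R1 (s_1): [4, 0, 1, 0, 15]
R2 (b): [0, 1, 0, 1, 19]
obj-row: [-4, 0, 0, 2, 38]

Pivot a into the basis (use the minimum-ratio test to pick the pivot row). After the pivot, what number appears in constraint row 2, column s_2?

1

Ratio test on column a — row 1: 15/4 = 15/4; row 2: entry 0 ≤ 0. Minimum is 15/4 at row 1 (s_1 leaves); pivot element 4.
Divide row 1 by 4; eliminate column a from the other rows.
Row 2 update in column s_2: 1 − 0·0 = 1.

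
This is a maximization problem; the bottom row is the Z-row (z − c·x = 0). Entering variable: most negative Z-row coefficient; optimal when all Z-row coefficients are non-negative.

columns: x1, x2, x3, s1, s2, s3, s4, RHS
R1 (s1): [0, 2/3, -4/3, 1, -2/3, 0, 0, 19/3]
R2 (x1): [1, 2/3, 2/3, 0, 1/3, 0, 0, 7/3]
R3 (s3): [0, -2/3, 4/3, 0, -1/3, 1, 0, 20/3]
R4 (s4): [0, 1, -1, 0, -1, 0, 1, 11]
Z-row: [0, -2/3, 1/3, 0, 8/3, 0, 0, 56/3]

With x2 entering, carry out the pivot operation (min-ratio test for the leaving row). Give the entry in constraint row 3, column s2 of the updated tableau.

0

Ratio test on column x2 — row 1: (19/3)/(2/3) = 19/2; row 2: (7/3)/(2/3) = 7/2; row 3: entry -2/3 ≤ 0; row 4: 11/1 = 11. Minimum is 7/2 at row 2 (x1 leaves); pivot element 2/3.
Divide row 2 by 2/3; eliminate column x2 from the other rows.
Row 3 update in column s2: -1/3 − (-2/3)·(1/2) = 0.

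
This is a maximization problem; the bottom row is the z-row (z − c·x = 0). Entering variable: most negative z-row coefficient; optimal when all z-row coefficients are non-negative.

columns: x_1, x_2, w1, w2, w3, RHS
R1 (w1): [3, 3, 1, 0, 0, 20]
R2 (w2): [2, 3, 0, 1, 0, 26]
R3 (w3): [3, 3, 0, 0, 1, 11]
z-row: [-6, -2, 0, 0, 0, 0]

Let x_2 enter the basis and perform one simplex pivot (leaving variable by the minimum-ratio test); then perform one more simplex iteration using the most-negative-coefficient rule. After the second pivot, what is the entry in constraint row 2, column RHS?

56/3

Ratio test on column x_2 — row 1: 20/3 = 20/3; row 2: 26/3 = 26/3; row 3: 11/3 = 11/3. Minimum is 11/3 at row 3 (w3 leaves); pivot element 3.
Divide row 3 by 3; eliminate column x_2 from the other rows.
Second iteration: most negative z-row entry is -4 in column x_1, so x_1 enters.
Ratio test on column x_1 — row 1: entry 0 ≤ 0; row 2: entry -1 ≤ 0; row 3: (11/3)/1 = 11/3. Minimum is 11/3 at row 3 (x_2 leaves); pivot element 1.
Divide row 3 by 1; eliminate column x_1 from the other rows.
After both pivots, the entry at constraint row 2, column RHS is 56/3.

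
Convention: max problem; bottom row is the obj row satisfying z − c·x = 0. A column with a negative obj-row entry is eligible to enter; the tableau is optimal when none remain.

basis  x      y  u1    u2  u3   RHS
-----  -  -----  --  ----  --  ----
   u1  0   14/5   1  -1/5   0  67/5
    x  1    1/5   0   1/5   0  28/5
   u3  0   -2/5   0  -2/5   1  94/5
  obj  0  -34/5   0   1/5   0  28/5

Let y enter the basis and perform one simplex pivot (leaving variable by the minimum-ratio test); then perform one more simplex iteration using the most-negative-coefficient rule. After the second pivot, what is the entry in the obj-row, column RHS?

Ratio test on column y — row 1: (67/5)/(14/5) = 67/14; row 2: (28/5)/(1/5) = 28; row 3: entry -2/5 ≤ 0. Minimum is 67/14 at row 1 (u1 leaves); pivot element 14/5.
Divide row 1 by 14/5; eliminate column y from the other rows.
Second iteration: most negative obj-row entry is -2/7 in column u2, so u2 enters.
Ratio test on column u2 — row 1: entry -1/14 ≤ 0; row 2: (65/14)/(3/14) = 65/3; row 3: entry -3/7 ≤ 0. Minimum is 65/3 at row 2 (x leaves); pivot element 3/14.
Divide row 2 by 3/14; eliminate column u2 from the other rows.
After both pivots, the entry at the obj-row, column RHS is 133/3.

133/3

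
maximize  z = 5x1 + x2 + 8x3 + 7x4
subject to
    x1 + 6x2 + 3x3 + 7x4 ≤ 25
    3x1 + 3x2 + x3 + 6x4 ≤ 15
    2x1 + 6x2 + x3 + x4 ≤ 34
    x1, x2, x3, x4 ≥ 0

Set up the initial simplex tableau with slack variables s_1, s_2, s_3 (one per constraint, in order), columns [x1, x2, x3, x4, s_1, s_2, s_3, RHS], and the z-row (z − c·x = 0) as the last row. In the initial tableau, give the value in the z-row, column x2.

-1

The z-row carries the negated objective coefficients: the x2 entry is -1.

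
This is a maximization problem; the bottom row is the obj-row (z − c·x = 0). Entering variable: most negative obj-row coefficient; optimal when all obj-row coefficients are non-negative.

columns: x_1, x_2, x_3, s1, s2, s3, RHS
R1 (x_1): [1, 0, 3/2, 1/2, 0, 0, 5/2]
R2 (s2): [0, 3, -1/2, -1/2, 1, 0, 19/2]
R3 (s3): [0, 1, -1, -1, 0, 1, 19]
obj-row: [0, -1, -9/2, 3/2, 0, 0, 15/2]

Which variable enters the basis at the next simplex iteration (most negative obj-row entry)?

x_3

Negative obj-row entries: x_2: -1, x_3: -9/2.
The most negative is -9/2 in column x_3, so x_3 enters.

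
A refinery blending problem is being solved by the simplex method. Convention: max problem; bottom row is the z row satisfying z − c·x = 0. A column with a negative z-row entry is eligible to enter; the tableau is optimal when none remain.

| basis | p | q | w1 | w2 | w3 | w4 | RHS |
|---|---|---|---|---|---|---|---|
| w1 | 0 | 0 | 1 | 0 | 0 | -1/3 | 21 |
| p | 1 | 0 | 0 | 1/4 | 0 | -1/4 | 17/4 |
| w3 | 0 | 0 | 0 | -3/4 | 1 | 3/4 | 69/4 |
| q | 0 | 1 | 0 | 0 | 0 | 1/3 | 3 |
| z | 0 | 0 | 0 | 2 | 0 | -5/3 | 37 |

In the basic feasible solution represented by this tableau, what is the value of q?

3

q is basic (row 4); its value is the RHS of that row, 3.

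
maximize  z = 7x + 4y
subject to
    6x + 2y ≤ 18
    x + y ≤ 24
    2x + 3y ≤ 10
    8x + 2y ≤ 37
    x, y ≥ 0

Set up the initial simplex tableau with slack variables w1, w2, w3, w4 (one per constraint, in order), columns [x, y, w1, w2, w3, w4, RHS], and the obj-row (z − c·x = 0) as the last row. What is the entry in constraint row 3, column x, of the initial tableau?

Constraint 3 has coefficient 2 on x.

2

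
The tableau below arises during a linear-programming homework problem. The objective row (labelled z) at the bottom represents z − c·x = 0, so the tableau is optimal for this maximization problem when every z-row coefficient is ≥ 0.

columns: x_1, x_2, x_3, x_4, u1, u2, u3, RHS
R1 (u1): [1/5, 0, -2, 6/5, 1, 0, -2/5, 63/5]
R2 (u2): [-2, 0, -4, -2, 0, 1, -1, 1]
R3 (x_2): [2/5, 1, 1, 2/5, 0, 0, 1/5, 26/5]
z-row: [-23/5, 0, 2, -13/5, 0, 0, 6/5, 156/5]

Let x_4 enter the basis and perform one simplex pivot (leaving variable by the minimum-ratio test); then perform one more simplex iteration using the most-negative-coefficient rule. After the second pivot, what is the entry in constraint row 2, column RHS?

27

Ratio test on column x_4 — row 1: (63/5)/(6/5) = 21/2; row 2: entry -2 ≤ 0; row 3: (26/5)/(2/5) = 13. Minimum is 21/2 at row 1 (u1 leaves); pivot element 6/5.
Divide row 1 by 6/5; eliminate column x_4 from the other rows.
Second iteration: most negative z-row entry is -25/6 in column x_1, so x_1 enters.
Ratio test on column x_1 — row 1: (21/2)/(1/6) = 63; row 2: entry -5/3 ≤ 0; row 3: 1/(1/3) = 3. Minimum is 3 at row 3 (x_2 leaves); pivot element 1/3.
Divide row 3 by 1/3; eliminate column x_1 from the other rows.
After both pivots, the entry at constraint row 2, column RHS is 27.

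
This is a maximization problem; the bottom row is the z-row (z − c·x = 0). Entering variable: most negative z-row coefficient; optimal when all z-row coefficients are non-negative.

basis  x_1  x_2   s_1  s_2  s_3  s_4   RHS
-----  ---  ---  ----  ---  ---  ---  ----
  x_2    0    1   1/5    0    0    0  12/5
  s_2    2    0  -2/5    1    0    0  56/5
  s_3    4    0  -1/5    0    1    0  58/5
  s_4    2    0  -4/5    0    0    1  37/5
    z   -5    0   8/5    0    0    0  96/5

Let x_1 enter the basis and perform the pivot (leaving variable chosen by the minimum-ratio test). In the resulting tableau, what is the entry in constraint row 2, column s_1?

-3/10

Ratio test on column x_1 — row 1: entry 0 ≤ 0; row 2: (56/5)/2 = 28/5; row 3: (58/5)/4 = 29/10; row 4: (37/5)/2 = 37/10. Minimum is 29/10 at row 3 (s_3 leaves); pivot element 4.
Divide row 3 by 4; eliminate column x_1 from the other rows.
Row 2 update in column s_1: -2/5 − 2·(-1/20) = -3/10.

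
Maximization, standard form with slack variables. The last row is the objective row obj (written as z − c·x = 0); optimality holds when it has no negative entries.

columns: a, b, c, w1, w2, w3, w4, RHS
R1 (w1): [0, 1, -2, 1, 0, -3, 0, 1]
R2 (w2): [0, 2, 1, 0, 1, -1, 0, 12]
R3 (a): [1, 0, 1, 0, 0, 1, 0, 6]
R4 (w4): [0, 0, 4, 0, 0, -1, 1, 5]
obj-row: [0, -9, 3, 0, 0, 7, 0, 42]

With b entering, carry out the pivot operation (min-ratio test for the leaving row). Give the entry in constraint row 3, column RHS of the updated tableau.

6

Ratio test on column b — row 1: 1/1 = 1; row 2: 12/2 = 6; row 3: entry 0 ≤ 0; row 4: entry 0 ≤ 0. Minimum is 1 at row 1 (w1 leaves); pivot element 1.
Divide row 1 by 1; eliminate column b from the other rows.
Row 3 update in column RHS: 6 − 0·1 = 6.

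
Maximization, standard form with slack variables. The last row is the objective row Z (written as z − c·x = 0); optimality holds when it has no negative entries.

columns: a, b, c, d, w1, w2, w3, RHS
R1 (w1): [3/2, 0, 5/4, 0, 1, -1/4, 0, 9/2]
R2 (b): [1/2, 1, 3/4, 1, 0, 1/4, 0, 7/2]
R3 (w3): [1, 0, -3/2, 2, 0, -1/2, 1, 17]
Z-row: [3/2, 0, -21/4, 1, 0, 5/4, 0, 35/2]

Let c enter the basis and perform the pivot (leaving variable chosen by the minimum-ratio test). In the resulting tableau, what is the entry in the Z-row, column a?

39/5

Ratio test on column c — row 1: (9/2)/(5/4) = 18/5; row 2: (7/2)/(3/4) = 14/3; row 3: entry -3/2 ≤ 0. Minimum is 18/5 at row 1 (w1 leaves); pivot element 5/4.
Divide row 1 by 5/4; eliminate column c from the other rows.
Z-row update in column a: 3/2 − (-21/4)·(6/5) = 39/5.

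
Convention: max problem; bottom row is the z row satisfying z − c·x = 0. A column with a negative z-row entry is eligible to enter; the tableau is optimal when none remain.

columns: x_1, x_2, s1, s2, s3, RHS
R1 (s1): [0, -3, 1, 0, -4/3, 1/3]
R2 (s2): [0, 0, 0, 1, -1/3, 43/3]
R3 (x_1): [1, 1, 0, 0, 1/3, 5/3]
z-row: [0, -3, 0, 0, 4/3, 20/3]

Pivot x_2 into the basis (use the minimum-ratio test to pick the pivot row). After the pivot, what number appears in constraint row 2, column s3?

-1/3

Ratio test on column x_2 — row 1: entry -3 ≤ 0; row 2: entry 0 ≤ 0; row 3: (5/3)/1 = 5/3. Minimum is 5/3 at row 3 (x_1 leaves); pivot element 1.
Divide row 3 by 1; eliminate column x_2 from the other rows.
Row 2 update in column s3: -1/3 − 0·(1/3) = -1/3.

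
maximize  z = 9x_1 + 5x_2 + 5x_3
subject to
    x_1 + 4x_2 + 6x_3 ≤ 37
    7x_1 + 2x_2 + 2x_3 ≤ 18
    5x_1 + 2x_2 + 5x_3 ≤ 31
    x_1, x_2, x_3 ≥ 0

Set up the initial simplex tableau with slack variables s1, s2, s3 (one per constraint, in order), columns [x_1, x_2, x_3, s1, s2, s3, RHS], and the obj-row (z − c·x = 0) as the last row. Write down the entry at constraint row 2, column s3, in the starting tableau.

Slack s3 belongs to constraint 3; its column is the unit vector e_3, so the entry in row 2 is 0.

0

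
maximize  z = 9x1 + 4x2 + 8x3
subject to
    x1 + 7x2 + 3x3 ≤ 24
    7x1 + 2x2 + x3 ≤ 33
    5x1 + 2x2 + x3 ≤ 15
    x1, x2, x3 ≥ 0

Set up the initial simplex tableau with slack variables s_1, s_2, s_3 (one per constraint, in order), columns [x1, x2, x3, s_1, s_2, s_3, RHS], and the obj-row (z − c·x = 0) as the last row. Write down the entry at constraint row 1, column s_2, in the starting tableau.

Slack s_2 belongs to constraint 2; its column is the unit vector e_2, so the entry in row 1 is 0.

0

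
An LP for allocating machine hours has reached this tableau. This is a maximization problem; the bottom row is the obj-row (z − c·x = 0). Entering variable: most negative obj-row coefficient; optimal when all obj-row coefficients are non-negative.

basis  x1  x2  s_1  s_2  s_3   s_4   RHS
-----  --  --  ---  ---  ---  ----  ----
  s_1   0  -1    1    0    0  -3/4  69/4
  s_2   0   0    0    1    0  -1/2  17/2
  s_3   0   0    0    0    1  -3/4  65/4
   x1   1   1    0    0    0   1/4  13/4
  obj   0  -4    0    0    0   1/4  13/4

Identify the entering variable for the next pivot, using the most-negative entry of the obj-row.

x2

Negative obj-row entries: x2: -4.
The most negative is -4 in column x2, so x2 enters.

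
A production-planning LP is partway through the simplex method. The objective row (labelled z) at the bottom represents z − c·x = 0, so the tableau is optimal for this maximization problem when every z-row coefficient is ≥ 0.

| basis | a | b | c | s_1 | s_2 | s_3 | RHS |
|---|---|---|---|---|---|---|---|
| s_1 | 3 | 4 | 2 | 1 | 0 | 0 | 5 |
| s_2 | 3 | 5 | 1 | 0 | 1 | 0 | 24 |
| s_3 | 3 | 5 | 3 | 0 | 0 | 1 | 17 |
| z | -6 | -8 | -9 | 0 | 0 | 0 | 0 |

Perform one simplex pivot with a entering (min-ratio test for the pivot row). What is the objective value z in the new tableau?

10

Ratio test on column a — row 1: 5/3 = 5/3; row 2: 24/3 = 8; row 3: 17/3 = 17/3. Minimum is 5/3 at row 1 (s_1 leaves); pivot element 3.
Pivot on row 1; the z-row RHS becomes 0 − (-6)·(5/3) = 10.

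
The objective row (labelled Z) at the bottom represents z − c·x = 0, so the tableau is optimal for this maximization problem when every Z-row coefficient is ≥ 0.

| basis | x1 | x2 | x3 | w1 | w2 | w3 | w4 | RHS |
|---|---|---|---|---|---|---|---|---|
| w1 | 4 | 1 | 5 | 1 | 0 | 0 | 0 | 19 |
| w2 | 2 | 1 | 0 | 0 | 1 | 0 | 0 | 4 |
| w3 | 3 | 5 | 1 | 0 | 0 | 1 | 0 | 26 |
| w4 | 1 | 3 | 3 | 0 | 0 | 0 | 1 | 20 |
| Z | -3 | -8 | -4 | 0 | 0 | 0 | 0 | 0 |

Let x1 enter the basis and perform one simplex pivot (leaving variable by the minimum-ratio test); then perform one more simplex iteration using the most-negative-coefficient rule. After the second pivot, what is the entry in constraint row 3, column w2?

Ratio test on column x1 — row 1: 19/4 = 19/4; row 2: 4/2 = 2; row 3: 26/3 = 26/3; row 4: 20/1 = 20. Minimum is 2 at row 2 (w2 leaves); pivot element 2.
Divide row 2 by 2; eliminate column x1 from the other rows.
Second iteration: most negative Z-row entry is -13/2 in column x2, so x2 enters.
Ratio test on column x2 — row 1: entry -1 ≤ 0; row 2: 2/(1/2) = 4; row 3: 20/(7/2) = 40/7; row 4: 18/(5/2) = 36/5. Minimum is 4 at row 2 (x1 leaves); pivot element 1/2.
Divide row 2 by 1/2; eliminate column x2 from the other rows.
After both pivots, the entry at constraint row 3, column w2 is -5.

-5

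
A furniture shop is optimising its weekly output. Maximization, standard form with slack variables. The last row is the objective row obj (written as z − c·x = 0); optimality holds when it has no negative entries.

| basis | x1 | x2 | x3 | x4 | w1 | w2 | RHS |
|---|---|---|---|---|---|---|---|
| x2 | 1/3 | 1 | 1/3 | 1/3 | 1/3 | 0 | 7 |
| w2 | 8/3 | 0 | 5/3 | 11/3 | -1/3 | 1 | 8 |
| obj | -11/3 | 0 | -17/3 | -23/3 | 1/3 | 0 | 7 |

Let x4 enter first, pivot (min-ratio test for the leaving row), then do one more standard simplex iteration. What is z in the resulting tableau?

Ratio test on column x4 — row 1: 7/(1/3) = 21; row 2: 8/(11/3) = 24/11. Minimum is 24/11 at row 2 (w2 leaves); pivot element 11/3.
Pivot on row 2; the obj-row RHS becomes 7 − (-23/3)·(24/11) = 261/11.
Next entering variable (most negative obj-row entry -24/11): x3.
Ratio test on column x3 — row 1: (69/11)/(2/11) = 69/2; row 2: (24/11)/(5/11) = 24/5. Minimum is 24/5 at row 2 (x4 leaves); pivot element 5/11.
After the second pivot the obj-row RHS is 261/11 − (-24/11)·(24/5) = 171/5.

171/5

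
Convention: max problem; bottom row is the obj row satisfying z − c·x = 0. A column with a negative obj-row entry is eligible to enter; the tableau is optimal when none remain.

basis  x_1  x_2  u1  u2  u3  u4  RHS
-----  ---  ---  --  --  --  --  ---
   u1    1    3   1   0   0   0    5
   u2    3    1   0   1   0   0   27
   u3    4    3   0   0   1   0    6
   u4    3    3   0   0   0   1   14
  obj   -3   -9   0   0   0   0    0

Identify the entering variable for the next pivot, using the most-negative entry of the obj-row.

x_2

Negative obj-row entries: x_1: -3, x_2: -9.
The most negative is -9 in column x_2, so x_2 enters.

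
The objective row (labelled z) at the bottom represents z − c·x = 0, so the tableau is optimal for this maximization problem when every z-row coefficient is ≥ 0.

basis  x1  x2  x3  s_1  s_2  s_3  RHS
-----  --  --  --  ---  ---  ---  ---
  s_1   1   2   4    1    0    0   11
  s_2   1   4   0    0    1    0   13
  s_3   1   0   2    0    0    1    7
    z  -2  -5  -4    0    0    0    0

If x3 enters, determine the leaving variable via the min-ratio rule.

Column x3 entries and ratios — s_1: 11/4 = 11/4; s_2: 0 ≤ 0, skip; s_3: 7/2 = 7/2.
Smallest ratio is 11/4 in the row of s_1, so s_1 leaves.

s_1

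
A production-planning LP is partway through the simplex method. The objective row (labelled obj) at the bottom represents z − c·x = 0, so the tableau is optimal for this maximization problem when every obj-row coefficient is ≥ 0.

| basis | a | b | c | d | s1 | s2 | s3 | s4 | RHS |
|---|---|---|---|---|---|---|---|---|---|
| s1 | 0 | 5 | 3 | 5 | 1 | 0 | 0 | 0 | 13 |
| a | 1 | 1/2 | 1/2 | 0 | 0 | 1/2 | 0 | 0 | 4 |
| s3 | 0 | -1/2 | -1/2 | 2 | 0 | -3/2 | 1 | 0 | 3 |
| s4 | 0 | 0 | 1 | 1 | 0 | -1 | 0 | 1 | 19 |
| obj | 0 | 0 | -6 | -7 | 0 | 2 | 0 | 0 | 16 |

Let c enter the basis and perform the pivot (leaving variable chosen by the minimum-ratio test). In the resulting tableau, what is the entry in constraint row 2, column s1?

Ratio test on column c — row 1: 13/3 = 13/3; row 2: 4/(1/2) = 8; row 3: entry -1/2 ≤ 0; row 4: 19/1 = 19. Minimum is 13/3 at row 1 (s1 leaves); pivot element 3.
Divide row 1 by 3; eliminate column c from the other rows.
Row 2 update in column s1: 0 − (1/2)·(1/3) = -1/6.

-1/6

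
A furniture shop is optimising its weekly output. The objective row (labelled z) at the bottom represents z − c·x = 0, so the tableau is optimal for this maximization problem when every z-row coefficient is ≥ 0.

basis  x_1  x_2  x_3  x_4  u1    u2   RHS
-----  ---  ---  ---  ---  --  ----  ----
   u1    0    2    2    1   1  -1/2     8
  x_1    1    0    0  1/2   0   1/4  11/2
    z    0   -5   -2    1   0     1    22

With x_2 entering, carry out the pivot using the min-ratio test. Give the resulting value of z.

42

Ratio test on column x_2 — row 1: 8/2 = 4; row 2: entry 0 ≤ 0. Minimum is 4 at row 1 (u1 leaves); pivot element 2.
Pivot on row 1; the z-row RHS becomes 22 − (-5)·4 = 42.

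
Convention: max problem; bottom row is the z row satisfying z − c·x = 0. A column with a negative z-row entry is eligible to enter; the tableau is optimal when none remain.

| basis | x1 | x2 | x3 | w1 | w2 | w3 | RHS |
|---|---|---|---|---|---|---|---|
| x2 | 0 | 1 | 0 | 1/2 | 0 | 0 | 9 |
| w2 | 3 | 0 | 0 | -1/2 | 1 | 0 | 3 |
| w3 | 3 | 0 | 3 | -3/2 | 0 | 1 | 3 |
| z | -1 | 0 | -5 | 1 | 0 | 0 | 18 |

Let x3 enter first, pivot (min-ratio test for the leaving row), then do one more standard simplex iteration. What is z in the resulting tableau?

50

Ratio test on column x3 — row 1: entry 0 ≤ 0; row 2: entry 0 ≤ 0; row 3: 3/3 = 1. Minimum is 1 at row 3 (w3 leaves); pivot element 3.
Pivot on row 3; the z-row RHS becomes 18 − (-5)·1 = 23.
Next entering variable (most negative z-row entry -3/2): w1.
Ratio test on column w1 — row 1: 9/(1/2) = 18; row 2: entry -1/2 ≤ 0; row 3: entry -1/2 ≤ 0. Minimum is 18 at row 1 (x2 leaves); pivot element 1/2.
After the second pivot the z-row RHS is 23 − (-3/2)·18 = 50.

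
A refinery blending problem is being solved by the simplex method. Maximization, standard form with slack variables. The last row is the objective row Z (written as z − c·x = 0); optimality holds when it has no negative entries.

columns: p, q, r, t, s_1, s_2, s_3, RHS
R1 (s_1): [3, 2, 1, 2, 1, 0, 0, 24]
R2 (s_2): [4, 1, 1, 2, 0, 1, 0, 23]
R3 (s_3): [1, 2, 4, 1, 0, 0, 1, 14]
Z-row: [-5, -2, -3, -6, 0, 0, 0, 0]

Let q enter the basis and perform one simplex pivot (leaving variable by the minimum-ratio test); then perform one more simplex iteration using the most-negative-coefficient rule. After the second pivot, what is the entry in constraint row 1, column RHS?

Ratio test on column q — row 1: 24/2 = 12; row 2: 23/1 = 23; row 3: 14/2 = 7. Minimum is 7 at row 3 (s_3 leaves); pivot element 2.
Divide row 3 by 2; eliminate column q from the other rows.
Second iteration: most negative Z-row entry is -5 in column t, so t enters.
Ratio test on column t — row 1: 10/1 = 10; row 2: 16/(3/2) = 32/3; row 3: 7/(1/2) = 14. Minimum is 10 at row 1 (s_1 leaves); pivot element 1.
Divide row 1 by 1; eliminate column t from the other rows.
After both pivots, the entry at constraint row 1, column RHS is 10.

10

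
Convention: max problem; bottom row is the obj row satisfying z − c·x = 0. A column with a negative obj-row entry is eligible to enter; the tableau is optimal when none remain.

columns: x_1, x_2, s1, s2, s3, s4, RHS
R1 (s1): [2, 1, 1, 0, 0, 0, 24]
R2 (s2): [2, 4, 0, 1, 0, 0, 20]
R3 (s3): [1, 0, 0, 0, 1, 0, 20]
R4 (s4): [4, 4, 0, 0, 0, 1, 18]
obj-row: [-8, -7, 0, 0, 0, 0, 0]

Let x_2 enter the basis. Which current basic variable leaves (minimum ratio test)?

Column x_2 entries and ratios — s1: 24/1 = 24; s2: 20/4 = 5; s3: 0 ≤ 0, skip; s4: 18/4 = 9/2.
Smallest ratio is 9/2 in the row of s4, so s4 leaves.

s4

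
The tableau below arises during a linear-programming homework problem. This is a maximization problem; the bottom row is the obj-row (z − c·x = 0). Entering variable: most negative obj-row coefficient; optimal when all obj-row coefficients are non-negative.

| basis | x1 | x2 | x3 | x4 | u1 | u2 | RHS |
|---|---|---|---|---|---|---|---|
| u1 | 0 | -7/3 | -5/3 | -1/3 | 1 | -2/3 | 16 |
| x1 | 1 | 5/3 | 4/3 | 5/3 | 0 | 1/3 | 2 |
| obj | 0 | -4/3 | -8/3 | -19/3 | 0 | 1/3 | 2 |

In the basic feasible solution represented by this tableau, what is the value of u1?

u1 is basic (row 1); its value is the RHS of that row, 16.

16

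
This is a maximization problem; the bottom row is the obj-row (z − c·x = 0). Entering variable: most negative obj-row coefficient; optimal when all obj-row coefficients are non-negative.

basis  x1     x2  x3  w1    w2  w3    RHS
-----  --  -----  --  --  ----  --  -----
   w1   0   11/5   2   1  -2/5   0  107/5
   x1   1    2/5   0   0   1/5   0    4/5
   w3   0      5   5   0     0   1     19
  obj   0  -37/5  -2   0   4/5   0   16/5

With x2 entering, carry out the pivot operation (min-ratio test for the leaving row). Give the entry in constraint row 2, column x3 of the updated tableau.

Ratio test on column x2 — row 1: (107/5)/(11/5) = 107/11; row 2: (4/5)/(2/5) = 2; row 3: 19/5 = 19/5. Minimum is 2 at row 2 (x1 leaves); pivot element 2/5.
Divide row 2 by 2/5; eliminate column x2 from the other rows.
In the new row 2, the x3 entry is the old entry divided by the pivot: 0/(2/5) = 0.

0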